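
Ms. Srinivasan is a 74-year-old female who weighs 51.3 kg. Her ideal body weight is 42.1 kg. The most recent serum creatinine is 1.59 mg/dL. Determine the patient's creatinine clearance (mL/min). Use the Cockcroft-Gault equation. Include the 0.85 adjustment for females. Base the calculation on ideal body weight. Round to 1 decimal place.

CrCl = (140 − 74) × 42.1 / (72 × 1.59) × 0.85 = 2778.6 / 114.48 × 0.85 ≈ 20.6 mL/min

20.6 mL/min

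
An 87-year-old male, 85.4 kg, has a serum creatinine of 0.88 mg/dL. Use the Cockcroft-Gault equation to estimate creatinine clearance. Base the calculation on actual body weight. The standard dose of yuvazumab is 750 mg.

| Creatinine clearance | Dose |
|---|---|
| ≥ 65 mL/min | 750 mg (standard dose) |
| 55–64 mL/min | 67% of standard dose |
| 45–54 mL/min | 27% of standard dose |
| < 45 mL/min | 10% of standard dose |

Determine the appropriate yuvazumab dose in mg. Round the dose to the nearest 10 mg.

750 mg

CrCl = (140 − 87) × 85.4 / (72 × 0.88) = 4526.2 / 63.36 ≈ 71.4 mL/min
CrCl ≈ 71 mL/min → bracket ≥ 65 mL/min.
100% of 750 mg = 750 mg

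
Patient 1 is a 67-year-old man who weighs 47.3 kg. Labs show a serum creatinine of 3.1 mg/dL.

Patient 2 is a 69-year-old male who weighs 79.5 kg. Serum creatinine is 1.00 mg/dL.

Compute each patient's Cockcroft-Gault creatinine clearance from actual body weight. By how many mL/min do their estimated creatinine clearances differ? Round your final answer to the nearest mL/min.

Patient 1: CrCl = (140 − 67) × 47.3 / (72 × 3.1) = 3452.9 / 223.20 ≈ 15.5 mL/min
Patient 2: CrCl = (140 − 69) × 79.5 / (72 × 1) = 5644.5 / 72.00 ≈ 78.4 mL/min
|15.5 − 78.4| = 62.9 mL/min

63 mL/min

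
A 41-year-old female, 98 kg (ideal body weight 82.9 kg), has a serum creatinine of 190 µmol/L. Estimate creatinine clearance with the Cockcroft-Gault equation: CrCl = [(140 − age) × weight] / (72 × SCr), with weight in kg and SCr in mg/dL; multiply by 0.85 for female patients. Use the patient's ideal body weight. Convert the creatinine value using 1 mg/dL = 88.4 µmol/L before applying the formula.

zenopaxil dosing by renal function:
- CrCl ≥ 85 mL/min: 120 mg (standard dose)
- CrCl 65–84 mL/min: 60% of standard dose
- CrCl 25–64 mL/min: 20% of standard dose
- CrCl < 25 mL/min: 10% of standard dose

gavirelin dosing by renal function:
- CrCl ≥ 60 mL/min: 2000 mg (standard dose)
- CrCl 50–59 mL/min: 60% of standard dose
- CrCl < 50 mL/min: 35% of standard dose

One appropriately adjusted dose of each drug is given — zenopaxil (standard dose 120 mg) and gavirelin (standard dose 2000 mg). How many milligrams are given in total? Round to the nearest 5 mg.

SCr = 190 / 88.4 = 2.149 mg/dL
CrCl = (140 − 41) × 82.9 / (72 × 2.149) × 0.85 = 8207.1 / 154.73 × 0.85 ≈ 45.1 mL/min
CrCl ≈ 45 mL/min.
zenopaxil: 25–64 mL/min → 20% of 120 mg = 24 mg.
gavirelin: < 50 mL/min → 35% of 2000 mg = 700 mg.
Total = 24 + 700 = 724 mg.

725 mg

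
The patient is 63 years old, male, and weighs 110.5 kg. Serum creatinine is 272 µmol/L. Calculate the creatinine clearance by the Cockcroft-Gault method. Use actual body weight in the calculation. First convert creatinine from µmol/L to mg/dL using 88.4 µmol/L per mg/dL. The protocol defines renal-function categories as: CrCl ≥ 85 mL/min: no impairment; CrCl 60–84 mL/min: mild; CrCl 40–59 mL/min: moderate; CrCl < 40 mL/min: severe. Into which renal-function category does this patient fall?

severe

SCr = 272 / 88.4 = 3.077 mg/dL
CrCl = (140 − 63) × 110.5 / (72 × 3.077) = 8508.5 / 221.54 ≈ 38.4 mL/min
38 mL/min falls in the 'severe' range.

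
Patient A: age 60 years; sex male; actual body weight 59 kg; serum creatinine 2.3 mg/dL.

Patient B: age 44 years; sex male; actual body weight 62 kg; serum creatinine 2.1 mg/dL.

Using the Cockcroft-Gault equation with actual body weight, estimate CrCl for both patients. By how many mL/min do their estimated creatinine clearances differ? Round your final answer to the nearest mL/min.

Patient A: CrCl = (140 − 60) × 59 / (72 × 2.3) = 4720.0 / 165.60 ≈ 28.5 mL/min
Patient B: CrCl = (140 − 44) × 62 / (72 × 2.1) = 5952.0 / 151.20 ≈ 39.4 mL/min
|28.5 − 39.4| = 10.9 mL/min

11 mL/min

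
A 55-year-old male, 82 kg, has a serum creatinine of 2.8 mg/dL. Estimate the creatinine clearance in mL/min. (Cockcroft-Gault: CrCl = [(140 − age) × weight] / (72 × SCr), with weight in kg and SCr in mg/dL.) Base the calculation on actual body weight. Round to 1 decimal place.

34.6 mL/min

CrCl = (140 − 55) × 82 / (72 × 2.8) = 6970.0 / 201.60 ≈ 34.6 mL/min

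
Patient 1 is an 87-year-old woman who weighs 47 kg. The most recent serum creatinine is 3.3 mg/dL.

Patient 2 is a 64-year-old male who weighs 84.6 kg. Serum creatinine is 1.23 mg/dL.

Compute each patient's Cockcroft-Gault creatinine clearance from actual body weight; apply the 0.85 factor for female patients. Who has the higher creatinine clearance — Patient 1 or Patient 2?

Patient 2

Patient 1: CrCl = (140 − 87) × 47 / (72 × 3.3) × 0.85 = 2491.0 / 237.60 × 0.85 ≈ 8.9 mL/min
Patient 2: CrCl = (140 − 64) × 84.6 / (72 × 1.23) = 6429.6 / 88.56 ≈ 72.6 mL/min
8.9 vs 72.6 mL/min → Patient 2 is higher.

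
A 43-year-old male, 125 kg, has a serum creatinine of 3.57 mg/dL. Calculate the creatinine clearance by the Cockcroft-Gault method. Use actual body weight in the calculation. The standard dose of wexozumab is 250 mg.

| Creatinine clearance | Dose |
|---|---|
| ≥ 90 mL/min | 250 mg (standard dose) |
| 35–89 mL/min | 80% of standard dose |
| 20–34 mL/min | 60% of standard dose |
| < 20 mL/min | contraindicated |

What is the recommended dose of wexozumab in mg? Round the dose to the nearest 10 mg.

CrCl = (140 − 43) × 125 / (72 × 3.57) = 12125.0 / 257.04 ≈ 47.2 mL/min
CrCl ≈ 47 mL/min → bracket 35–89 mL/min.
80% of 250 mg = 200 mg

200 mg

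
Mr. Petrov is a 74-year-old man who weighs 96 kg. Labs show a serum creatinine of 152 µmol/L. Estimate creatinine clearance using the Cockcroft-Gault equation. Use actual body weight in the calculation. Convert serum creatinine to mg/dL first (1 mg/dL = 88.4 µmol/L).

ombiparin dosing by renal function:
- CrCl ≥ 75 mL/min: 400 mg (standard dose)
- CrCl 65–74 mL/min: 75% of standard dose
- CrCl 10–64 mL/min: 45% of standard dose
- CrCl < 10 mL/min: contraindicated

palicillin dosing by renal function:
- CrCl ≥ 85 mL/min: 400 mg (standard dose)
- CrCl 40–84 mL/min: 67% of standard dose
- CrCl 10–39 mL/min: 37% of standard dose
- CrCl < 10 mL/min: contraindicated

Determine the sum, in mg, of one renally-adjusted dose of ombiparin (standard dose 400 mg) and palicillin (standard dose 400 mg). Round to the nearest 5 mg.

SCr = 152 / 88.4 = 1.719 mg/dL
CrCl = (140 − 74) × 96 / (72 × 1.719) = 6336.0 / 123.77 ≈ 51.2 mL/min
CrCl ≈ 51 mL/min.
ombiparin: 10–64 mL/min → 45% of 400 mg = 180 mg.
palicillin: 40–84 mL/min → 67% of 400 mg = 268 mg.
Total = 180 + 268 = 448 mg.

450 mg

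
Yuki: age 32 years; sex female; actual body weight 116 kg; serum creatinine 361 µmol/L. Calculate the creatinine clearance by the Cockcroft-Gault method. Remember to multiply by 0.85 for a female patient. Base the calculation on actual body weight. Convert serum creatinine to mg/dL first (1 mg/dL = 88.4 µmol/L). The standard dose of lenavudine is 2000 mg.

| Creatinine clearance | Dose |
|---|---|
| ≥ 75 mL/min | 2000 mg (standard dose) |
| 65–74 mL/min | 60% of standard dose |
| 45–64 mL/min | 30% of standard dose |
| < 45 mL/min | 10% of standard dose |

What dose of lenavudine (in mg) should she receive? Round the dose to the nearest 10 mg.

SCr = 361 / 88.4 = 4.084 mg/dL
CrCl = (140 − 32) × 116 / (72 × 4.084) × 0.85 = 12528.0 / 294.05 × 0.85 ≈ 36.2 mL/min
CrCl ≈ 36 mL/min → bracket < 45 mL/min.
10% of 2000 mg = 200 mg

200 mg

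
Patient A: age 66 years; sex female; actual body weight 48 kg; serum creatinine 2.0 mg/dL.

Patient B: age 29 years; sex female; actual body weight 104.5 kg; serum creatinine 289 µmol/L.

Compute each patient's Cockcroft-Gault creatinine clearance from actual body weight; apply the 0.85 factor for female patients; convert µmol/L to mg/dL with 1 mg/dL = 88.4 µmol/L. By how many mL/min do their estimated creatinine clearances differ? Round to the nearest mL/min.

21 mL/min

Patient A: CrCl = (140 − 66) × 48 / (72 × 2) × 0.85 = 3552.0 / 144.00 × 0.85 ≈ 21.0 mL/min
Patient B: SCr = 289 / 88.4 = 3.269 mg/dL
Patient B: CrCl = (140 − 29) × 104.5 / (72 × 3.269) × 0.85 = 11599.5 / 235.37 × 0.85 ≈ 41.9 mL/min
|21.0 − 41.9| = 20.9 mL/min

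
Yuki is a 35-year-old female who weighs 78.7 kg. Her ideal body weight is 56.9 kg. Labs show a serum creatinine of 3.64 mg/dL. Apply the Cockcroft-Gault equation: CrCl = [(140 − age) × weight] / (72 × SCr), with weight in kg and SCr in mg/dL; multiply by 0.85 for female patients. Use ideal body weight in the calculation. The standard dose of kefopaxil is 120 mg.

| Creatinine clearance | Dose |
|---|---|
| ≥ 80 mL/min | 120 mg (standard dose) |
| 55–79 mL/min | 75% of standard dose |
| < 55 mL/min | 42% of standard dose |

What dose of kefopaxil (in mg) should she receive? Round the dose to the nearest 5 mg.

CrCl = (140 − 35) × 56.9 / (72 × 3.64) × 0.85 = 5974.5 / 262.08 × 0.85 ≈ 19.4 mL/min
CrCl ≈ 19 mL/min → bracket < 55 mL/min.
42% of 120 mg = 50.4 mg → 50 mg

50 mg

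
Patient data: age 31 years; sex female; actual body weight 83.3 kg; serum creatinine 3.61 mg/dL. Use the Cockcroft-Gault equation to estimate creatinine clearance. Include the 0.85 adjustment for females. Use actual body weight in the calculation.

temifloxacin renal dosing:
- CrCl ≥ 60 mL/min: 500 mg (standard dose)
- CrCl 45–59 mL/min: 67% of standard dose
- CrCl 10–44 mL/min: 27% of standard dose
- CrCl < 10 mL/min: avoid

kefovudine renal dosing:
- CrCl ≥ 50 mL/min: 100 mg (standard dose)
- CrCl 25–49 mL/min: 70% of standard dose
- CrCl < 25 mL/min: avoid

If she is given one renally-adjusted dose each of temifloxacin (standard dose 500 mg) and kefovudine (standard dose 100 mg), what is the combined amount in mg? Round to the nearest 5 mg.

CrCl = (140 − 31) × 83.3 / (72 × 3.61) × 0.85 = 9079.7 / 259.92 × 0.85 ≈ 29.7 mL/min
CrCl ≈ 30 mL/min.
temifloxacin: 10–44 mL/min → 27% of 500 mg = 135 mg.
kefovudine: 25–49 mL/min → 70% of 100 mg = 70 mg.
Total = 135 + 70 = 205 mg.

205 mg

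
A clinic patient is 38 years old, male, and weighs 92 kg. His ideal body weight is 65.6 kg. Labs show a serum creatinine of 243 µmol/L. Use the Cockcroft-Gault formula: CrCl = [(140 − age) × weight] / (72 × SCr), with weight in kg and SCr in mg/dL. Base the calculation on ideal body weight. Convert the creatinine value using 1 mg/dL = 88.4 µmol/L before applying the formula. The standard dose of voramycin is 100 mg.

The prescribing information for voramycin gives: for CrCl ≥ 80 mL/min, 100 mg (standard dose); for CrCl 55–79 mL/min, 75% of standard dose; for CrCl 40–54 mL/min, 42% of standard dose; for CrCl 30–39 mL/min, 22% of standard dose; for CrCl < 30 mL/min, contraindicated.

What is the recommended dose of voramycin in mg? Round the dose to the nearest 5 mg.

SCr = 243 / 88.4 = 2.749 mg/dL
CrCl = (140 − 38) × 65.6 / (72 × 2.749) = 6691.2 / 197.93 ≈ 33.8 mL/min
CrCl ≈ 34 mL/min → bracket 30–39 mL/min.
22% of 100 mg = 22 mg → 20 mg

20 mg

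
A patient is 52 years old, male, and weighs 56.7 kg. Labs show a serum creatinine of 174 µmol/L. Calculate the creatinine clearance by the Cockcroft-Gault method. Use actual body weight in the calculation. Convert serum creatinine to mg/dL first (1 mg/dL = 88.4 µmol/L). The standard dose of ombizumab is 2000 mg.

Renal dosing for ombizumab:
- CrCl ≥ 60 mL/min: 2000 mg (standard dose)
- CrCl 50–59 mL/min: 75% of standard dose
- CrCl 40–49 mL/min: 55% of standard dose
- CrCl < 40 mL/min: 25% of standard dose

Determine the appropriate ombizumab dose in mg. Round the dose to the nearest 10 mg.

500 mg

SCr = 174 / 88.4 = 1.968 mg/dL
CrCl = (140 − 52) × 56.7 / (72 × 1.968) = 4989.6 / 141.70 ≈ 35.2 mL/min
CrCl ≈ 35 mL/min → bracket < 40 mL/min.
25% of 2000 mg = 500 mg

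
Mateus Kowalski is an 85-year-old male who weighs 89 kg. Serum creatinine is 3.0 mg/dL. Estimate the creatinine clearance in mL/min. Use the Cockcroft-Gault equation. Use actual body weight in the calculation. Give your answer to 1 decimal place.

22.7 mL/min

CrCl = (140 − 85) × 89 / (72 × 3) = 4895.0 / 216.00 ≈ 22.7 mL/min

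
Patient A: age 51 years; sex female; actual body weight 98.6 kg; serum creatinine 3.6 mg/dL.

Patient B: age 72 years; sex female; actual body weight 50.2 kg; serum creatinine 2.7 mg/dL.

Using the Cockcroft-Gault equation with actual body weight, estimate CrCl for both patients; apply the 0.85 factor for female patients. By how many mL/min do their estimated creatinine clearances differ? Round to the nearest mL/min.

Patient A: CrCl = (140 − 51) × 98.6 / (72 × 3.6) × 0.85 = 8775.4 / 259.20 × 0.85 ≈ 28.8 mL/min
Patient B: CrCl = (140 − 72) × 50.2 / (72 × 2.7) × 0.85 = 3413.6 / 194.40 × 0.85 ≈ 14.9 mL/min
|28.8 − 14.9| = 13.9 mL/min

14 mL/min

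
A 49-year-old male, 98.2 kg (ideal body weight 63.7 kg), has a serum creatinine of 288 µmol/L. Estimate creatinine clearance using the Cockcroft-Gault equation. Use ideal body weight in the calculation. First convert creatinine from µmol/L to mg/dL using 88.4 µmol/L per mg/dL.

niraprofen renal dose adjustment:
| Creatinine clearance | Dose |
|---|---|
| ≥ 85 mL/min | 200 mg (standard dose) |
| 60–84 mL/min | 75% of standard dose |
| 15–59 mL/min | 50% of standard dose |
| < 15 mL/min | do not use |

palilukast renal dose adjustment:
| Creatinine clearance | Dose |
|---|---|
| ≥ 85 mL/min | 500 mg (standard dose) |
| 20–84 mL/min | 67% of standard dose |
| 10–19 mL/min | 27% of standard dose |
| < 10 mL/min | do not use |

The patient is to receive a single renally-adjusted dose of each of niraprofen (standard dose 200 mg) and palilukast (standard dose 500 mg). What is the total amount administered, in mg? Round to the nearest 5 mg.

SCr = 288 / 88.4 = 3.258 mg/dL
CrCl = (140 − 49) × 63.7 / (72 × 3.258) = 5796.7 / 234.58 ≈ 24.7 mL/min
CrCl ≈ 25 mL/min.
niraprofen: 15–59 mL/min → 50% of 200 mg = 100 mg.
palilukast: 20–84 mL/min → 67% of 500 mg = 335 mg.
Total = 100 + 335 = 435 mg.

435 mg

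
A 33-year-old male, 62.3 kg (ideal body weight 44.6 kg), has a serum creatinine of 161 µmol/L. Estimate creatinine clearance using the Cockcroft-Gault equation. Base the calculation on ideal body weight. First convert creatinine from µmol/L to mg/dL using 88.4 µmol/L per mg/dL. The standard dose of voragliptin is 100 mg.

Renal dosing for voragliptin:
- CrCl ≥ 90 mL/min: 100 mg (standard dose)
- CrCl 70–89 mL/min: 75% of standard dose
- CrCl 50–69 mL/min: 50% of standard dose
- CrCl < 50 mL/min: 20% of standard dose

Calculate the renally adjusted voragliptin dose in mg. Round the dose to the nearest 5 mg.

SCr = 161 / 88.4 = 1.821 mg/dL
CrCl = (140 − 33) × 44.6 / (72 × 1.821) = 4772.2 / 131.11 ≈ 36.4 mL/min
CrCl ≈ 36 mL/min → bracket < 50 mL/min.
20% of 100 mg = 20 mg

20 mg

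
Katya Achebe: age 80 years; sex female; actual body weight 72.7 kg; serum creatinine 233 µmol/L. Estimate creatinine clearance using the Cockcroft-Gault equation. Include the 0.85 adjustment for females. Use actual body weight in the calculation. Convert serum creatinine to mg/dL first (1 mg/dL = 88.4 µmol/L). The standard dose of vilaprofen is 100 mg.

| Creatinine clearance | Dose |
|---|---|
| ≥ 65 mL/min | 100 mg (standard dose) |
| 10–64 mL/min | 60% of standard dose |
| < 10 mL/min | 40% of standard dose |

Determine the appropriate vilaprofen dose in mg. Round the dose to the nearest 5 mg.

SCr = 233 / 88.4 = 2.636 mg/dL
CrCl = (140 − 80) × 72.7 / (72 × 2.636) × 0.85 = 4362.0 / 189.79 × 0.85 ≈ 19.5 mL/min
CrCl ≈ 20 mL/min → bracket 10–64 mL/min.
60% of 100 mg = 60 mg

60 mg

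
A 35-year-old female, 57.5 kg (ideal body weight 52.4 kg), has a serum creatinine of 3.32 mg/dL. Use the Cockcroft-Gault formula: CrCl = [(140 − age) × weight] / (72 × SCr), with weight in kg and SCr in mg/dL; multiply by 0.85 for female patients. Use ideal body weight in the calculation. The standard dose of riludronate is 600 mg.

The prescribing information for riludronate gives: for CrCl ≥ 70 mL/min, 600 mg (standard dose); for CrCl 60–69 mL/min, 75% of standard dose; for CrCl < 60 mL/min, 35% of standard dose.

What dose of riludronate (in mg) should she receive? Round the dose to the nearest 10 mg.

CrCl = (140 − 35) × 52.4 / (72 × 3.32) × 0.85 = 5502.0 / 239.04 × 0.85 ≈ 19.6 mL/min
CrCl ≈ 20 mL/min → bracket < 60 mL/min.
35% of 600 mg = 210 mg

210 mg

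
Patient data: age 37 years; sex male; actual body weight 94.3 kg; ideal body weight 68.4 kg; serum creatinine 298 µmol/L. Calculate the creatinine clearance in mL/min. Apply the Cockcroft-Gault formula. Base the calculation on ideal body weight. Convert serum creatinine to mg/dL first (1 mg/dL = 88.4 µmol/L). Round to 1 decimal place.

SCr = 298 / 88.4 = 3.371 mg/dL
CrCl = (140 − 37) × 68.4 / (72 × 3.371) = 7045.2 / 242.71 ≈ 29.0 mL/min

29.0 mL/min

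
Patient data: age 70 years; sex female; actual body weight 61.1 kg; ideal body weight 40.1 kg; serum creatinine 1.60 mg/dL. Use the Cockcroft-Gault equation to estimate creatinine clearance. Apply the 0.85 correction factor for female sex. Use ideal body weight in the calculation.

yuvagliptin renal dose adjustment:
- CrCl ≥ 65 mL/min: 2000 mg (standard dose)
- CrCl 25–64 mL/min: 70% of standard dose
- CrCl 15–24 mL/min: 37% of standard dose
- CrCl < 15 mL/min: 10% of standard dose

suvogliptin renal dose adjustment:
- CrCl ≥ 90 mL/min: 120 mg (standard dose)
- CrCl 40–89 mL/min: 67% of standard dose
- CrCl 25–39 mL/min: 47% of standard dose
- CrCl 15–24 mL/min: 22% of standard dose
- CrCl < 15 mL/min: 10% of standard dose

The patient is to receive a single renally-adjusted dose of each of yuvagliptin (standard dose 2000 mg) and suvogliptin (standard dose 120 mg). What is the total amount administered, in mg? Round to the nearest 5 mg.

CrCl = (140 − 70) × 40.1 / (72 × 1.6) × 0.85 = 2807.0 / 115.20 × 0.85 ≈ 20.7 mL/min
CrCl ≈ 21 mL/min.
yuvagliptin: 15–24 mL/min → 37% of 2000 mg = 740 mg.
suvogliptin: 15–24 mL/min → 22% of 120 mg = 26.4 mg.
Total = 740 + 26.4 = 766.4 mg.

765 mg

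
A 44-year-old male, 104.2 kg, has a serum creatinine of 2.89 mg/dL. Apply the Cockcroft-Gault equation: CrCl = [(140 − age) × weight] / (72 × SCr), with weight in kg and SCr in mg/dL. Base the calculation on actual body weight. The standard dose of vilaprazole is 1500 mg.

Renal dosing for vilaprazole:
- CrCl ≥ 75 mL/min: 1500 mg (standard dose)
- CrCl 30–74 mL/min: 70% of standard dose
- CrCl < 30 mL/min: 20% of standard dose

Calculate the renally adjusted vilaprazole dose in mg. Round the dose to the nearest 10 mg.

CrCl = (140 − 44) × 104.2 / (72 × 2.89) = 10003.2 / 208.08 ≈ 48.1 mL/min
CrCl ≈ 48 mL/min → bracket 30–74 mL/min.
70% of 1500 mg = 1050 mg

1050 mg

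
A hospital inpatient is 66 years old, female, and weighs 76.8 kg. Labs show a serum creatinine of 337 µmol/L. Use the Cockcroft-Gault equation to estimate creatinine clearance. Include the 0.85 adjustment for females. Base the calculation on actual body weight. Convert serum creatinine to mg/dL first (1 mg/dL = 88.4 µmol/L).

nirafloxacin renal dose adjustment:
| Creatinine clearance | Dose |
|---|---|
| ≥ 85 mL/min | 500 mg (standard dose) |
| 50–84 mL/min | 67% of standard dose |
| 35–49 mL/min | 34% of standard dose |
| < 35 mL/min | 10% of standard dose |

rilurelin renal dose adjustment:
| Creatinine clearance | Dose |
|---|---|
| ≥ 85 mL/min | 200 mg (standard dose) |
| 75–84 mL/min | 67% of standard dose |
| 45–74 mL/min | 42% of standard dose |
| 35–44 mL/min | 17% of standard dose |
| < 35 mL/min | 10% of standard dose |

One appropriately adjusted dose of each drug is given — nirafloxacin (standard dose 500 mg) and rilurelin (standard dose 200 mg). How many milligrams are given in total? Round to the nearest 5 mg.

SCr = 337 / 88.4 = 3.812 mg/dL
CrCl = (140 − 66) × 76.8 / (72 × 3.812) × 0.85 = 5683.2 / 274.46 × 0.85 ≈ 17.6 mL/min
CrCl ≈ 18 mL/min.
nirafloxacin: < 35 mL/min → 10% of 500 mg = 50 mg.
rilurelin: < 35 mL/min → 10% of 200 mg = 20 mg.
Total = 50 + 20 = 70 mg.

70 mg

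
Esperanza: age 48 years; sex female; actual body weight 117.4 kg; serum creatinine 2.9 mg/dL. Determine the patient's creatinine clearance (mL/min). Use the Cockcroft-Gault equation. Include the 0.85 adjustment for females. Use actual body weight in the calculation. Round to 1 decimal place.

CrCl = (140 − 48) × 117.4 / (72 × 2.9) × 0.85 = 10800.8 / 208.80 × 0.85 ≈ 44.0 mL/min

44.0 mL/min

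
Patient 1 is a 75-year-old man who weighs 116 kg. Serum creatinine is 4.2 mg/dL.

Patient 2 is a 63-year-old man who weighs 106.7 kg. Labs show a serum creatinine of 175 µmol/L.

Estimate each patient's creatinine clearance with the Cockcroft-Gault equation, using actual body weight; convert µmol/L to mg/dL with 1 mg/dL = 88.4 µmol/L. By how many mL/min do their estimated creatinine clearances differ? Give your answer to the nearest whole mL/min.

Patient 1: CrCl = (140 − 75) × 116 / (72 × 4.2) = 7540.0 / 302.40 ≈ 24.9 mL/min
Patient 2: SCr = 175 / 88.4 = 1.98 mg/dL
Patient 2: CrCl = (140 − 63) × 106.7 / (72 × 1.98) = 8215.9 / 142.56 ≈ 57.6 mL/min
|24.9 − 57.6| = 32.7 mL/min

33 mL/min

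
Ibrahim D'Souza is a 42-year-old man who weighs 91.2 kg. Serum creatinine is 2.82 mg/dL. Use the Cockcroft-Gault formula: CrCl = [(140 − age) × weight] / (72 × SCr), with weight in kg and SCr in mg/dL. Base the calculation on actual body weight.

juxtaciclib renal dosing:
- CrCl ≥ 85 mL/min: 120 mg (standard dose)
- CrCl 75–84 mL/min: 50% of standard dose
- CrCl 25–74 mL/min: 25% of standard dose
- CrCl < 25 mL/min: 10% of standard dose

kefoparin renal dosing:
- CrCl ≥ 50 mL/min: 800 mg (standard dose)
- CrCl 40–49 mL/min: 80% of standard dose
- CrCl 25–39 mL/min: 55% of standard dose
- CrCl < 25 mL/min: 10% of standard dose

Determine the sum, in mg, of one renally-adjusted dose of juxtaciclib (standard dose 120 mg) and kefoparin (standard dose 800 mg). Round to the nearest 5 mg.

670 mg

CrCl = (140 − 42) × 91.2 / (72 × 2.82) = 8937.6 / 203.04 ≈ 44.0 mL/min
CrCl ≈ 44 mL/min.
juxtaciclib: 25–74 mL/min → 25% of 120 mg = 30 mg.
kefoparin: 40–49 mL/min → 80% of 800 mg = 640 mg.
Total = 30 + 640 = 670 mg.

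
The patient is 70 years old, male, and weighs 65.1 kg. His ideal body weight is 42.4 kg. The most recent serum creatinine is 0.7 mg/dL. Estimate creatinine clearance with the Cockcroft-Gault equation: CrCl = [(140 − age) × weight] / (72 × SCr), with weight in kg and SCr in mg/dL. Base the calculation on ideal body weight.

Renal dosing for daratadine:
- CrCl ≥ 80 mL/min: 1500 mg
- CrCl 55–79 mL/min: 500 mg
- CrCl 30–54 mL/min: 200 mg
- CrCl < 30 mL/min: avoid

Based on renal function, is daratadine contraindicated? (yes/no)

no

CrCl = (140 − 70) × 42.4 / (72 × 0.7) = 2968.0 / 50.40 ≈ 58.9 mL/min
CrCl ≈ 59 mL/min, which is ≥ 30 mL/min.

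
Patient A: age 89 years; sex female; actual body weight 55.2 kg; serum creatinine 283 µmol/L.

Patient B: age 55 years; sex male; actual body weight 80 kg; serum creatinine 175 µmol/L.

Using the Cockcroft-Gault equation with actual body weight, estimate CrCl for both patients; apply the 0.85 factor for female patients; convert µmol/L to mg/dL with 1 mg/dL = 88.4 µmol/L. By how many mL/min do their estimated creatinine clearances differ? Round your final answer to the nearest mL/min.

Patient A: SCr = 283 / 88.4 = 3.201 mg/dL
Patient A: CrCl = (140 − 89) × 55.2 / (72 × 3.201) × 0.85 = 2815.2 / 230.47 × 0.85 ≈ 10.4 mL/min
Patient B: SCr = 175 / 88.4 = 1.98 mg/dL
Patient B: CrCl = (140 − 55) × 80 / (72 × 1.98) = 6800.0 / 142.56 ≈ 47.7 mL/min
|10.4 − 47.7| = 37.3 mL/min

37 mL/min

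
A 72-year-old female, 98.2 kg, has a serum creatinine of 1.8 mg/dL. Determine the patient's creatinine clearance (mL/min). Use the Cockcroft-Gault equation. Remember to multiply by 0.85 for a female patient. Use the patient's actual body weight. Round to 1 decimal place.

CrCl = (140 − 72) × 98.2 / (72 × 1.8) × 0.85 = 6677.6 / 129.60 × 0.85 ≈ 43.8 mL/min

43.8 mL/min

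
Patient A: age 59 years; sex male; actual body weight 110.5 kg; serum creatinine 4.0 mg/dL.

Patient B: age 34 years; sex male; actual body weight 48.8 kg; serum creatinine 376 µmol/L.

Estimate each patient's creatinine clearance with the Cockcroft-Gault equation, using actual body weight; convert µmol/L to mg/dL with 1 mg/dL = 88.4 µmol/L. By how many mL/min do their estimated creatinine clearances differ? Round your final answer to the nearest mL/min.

14 mL/min

Patient A: CrCl = (140 − 59) × 110.5 / (72 × 4) = 8950.5 / 288.00 ≈ 31.1 mL/min
Patient B: SCr = 376 / 88.4 = 4.253 mg/dL
Patient B: CrCl = (140 − 34) × 48.8 / (72 × 4.253) = 5172.8 / 306.22 ≈ 16.9 mL/min
|31.1 − 16.9| = 14.2 mL/min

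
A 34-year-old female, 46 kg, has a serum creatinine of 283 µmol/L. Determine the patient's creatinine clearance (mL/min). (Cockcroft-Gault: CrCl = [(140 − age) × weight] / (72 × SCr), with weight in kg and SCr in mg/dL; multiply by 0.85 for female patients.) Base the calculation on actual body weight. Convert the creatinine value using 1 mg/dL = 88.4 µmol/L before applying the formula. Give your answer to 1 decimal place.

SCr = 283 / 88.4 = 3.201 mg/dL
CrCl = (140 − 34) × 46 / (72 × 3.201) × 0.85 = 4876.0 / 230.47 × 0.85 ≈ 18.0 mL/min

18.0 mL/min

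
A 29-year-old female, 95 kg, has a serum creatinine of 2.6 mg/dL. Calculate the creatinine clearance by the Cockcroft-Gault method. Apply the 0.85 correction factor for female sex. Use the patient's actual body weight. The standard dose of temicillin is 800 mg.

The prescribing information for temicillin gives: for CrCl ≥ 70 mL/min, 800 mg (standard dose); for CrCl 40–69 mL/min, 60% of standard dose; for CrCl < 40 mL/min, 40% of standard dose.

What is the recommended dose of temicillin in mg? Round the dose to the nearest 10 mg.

480 mg

CrCl = (140 − 29) × 95 / (72 × 2.6) × 0.85 = 10545.0 / 187.20 × 0.85 ≈ 47.9 mL/min
CrCl ≈ 48 mL/min → bracket 40–69 mL/min.
60% of 800 mg = 480 mg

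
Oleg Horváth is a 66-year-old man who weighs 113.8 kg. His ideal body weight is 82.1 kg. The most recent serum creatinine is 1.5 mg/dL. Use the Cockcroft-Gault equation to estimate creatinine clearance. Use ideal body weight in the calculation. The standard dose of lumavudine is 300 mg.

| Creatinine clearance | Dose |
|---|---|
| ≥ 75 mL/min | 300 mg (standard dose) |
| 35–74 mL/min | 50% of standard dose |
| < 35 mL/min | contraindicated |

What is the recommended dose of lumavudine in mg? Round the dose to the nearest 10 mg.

CrCl = (140 − 66) × 82.1 / (72 × 1.5) = 6075.4 / 108.00 ≈ 56.3 mL/min
CrCl ≈ 56 mL/min → bracket 35–74 mL/min.
50% of 300 mg = 150 mg

150 mg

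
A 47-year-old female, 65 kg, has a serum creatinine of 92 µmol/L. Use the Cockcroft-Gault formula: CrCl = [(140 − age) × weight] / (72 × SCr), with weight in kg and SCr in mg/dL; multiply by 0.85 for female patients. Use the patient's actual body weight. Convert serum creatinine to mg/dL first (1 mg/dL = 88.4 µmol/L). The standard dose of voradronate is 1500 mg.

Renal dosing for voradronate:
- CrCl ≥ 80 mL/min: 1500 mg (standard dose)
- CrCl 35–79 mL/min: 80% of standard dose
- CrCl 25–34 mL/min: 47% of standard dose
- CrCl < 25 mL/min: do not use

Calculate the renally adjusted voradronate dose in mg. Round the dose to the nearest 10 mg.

1200 mg

SCr = 92 / 88.4 = 1.041 mg/dL
CrCl = (140 − 47) × 65 / (72 × 1.041) × 0.85 = 6045.0 / 74.95 × 0.85 ≈ 68.6 mL/min
CrCl ≈ 69 mL/min → bracket 35–79 mL/min.
80% of 1500 mg = 1200 mg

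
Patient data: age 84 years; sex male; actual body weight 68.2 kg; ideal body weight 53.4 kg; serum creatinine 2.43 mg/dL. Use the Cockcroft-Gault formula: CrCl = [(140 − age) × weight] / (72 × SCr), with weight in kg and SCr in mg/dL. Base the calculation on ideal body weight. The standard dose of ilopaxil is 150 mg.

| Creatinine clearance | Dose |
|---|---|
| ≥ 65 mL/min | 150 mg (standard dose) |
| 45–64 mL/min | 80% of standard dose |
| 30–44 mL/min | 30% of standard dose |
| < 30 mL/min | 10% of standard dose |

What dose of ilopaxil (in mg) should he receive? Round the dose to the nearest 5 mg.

CrCl = (140 − 84) × 53.4 / (72 × 2.43) = 2990.4 / 174.96 ≈ 17.1 mL/min
CrCl ≈ 17 mL/min → bracket < 30 mL/min.
10% of 150 mg = 15 mg

15 mg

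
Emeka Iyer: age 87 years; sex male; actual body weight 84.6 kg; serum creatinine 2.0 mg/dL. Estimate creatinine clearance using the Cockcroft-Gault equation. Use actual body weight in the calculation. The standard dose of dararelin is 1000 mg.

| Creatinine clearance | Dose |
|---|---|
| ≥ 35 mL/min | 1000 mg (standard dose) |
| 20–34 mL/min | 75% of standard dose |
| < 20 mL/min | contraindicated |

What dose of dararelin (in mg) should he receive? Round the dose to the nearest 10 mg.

750 mg

CrCl = (140 − 87) × 84.6 / (72 × 2) = 4483.8 / 144.00 ≈ 31.1 mL/min
CrCl ≈ 31 mL/min → bracket 20–34 mL/min.
75% of 1000 mg = 750 mg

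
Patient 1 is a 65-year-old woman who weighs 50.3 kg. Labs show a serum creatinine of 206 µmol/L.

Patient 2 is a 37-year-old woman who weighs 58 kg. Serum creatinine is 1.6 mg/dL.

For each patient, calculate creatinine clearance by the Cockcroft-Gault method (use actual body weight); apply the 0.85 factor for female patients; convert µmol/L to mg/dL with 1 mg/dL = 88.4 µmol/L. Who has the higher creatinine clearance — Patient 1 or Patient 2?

Patient 2

Patient 1: SCr = 206 / 88.4 = 2.33 mg/dL
Patient 1: CrCl = (140 − 65) × 50.3 / (72 × 2.33) × 0.85 = 3772.5 / 167.76 × 0.85 ≈ 19.1 mL/min
Patient 2: CrCl = (140 − 37) × 58 / (72 × 1.6) × 0.85 = 5974.0 / 115.20 × 0.85 ≈ 44.1 mL/min
19.1 vs 44.1 mL/min → Patient 2 is higher.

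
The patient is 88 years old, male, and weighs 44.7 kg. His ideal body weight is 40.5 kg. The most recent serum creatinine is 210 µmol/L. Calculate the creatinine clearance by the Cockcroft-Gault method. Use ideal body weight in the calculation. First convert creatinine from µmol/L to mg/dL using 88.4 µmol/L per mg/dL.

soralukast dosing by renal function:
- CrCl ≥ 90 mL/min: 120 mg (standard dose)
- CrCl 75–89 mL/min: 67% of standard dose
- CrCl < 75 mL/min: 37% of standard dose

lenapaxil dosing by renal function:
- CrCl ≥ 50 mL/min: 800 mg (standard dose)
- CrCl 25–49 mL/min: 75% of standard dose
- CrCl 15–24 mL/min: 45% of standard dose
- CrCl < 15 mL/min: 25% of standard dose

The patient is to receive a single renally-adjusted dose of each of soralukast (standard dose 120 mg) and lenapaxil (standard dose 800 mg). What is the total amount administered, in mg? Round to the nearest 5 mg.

SCr = 210 / 88.4 = 2.376 mg/dL
CrCl = (140 − 88) × 40.5 / (72 × 2.376) = 2106.0 / 171.07 ≈ 12.3 mL/min
CrCl ≈ 12 mL/min.
soralukast: < 75 mL/min → 37% of 120 mg = 44.4 mg.
lenapaxil: < 15 mL/min → 25% of 800 mg = 200 mg.
Total = 44.4 + 200 = 244.4 mg.

245 mg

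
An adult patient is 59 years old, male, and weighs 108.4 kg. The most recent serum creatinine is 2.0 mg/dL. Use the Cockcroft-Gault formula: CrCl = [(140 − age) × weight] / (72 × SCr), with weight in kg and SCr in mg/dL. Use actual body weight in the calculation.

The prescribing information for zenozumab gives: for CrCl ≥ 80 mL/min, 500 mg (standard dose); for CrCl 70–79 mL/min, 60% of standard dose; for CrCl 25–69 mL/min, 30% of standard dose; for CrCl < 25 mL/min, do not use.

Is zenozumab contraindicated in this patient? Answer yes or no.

CrCl = (140 − 59) × 108.4 / (72 × 2) = 8780.4 / 144.00 ≈ 61.0 mL/min
CrCl ≈ 61 mL/min, which is ≥ 25 mL/min.

no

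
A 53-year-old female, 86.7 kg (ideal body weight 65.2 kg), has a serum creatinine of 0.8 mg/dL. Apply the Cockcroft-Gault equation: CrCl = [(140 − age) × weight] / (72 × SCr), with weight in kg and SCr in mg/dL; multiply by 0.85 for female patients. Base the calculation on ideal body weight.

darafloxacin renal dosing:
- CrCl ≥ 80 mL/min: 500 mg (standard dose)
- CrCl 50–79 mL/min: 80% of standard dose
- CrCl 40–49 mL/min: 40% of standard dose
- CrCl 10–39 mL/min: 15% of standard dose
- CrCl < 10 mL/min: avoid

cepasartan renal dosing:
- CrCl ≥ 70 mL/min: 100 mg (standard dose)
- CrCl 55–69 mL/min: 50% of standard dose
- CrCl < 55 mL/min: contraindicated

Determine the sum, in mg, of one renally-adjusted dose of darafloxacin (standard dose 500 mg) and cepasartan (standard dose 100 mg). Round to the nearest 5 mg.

CrCl = (140 − 53) × 65.2 / (72 × 0.8) × 0.85 = 5672.4 / 57.60 × 0.85 ≈ 83.7 mL/min
CrCl ≈ 84 mL/min.
darafloxacin: ≥ 80 mL/min → 100% of 500 mg = 500 mg.
cepasartan: ≥ 70 mL/min → 100% of 100 mg = 100 mg.
Total = 500 + 100 = 600 mg.

600 mg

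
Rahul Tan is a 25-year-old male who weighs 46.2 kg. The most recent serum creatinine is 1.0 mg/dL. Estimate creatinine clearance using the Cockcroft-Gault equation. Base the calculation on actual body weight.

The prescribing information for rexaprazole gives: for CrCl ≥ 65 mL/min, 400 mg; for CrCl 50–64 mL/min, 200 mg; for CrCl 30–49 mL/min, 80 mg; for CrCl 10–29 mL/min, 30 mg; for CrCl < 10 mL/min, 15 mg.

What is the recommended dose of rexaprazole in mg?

CrCl = (140 − 25) × 46.2 / (72 × 1) = 5313.0 / 72.00 ≈ 73.8 mL/min
CrCl ≈ 74 mL/min → bracket ≥ 65 mL/min.
Dose for this bracket: 400 mg.

400 mg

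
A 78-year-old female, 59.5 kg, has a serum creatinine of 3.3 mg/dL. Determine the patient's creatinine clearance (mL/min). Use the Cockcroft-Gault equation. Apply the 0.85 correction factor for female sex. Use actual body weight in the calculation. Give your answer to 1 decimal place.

CrCl = (140 − 78) × 59.5 / (72 × 3.3) × 0.85 = 3689.0 / 237.60 × 0.85 ≈ 13.2 mL/min

13.2 mL/min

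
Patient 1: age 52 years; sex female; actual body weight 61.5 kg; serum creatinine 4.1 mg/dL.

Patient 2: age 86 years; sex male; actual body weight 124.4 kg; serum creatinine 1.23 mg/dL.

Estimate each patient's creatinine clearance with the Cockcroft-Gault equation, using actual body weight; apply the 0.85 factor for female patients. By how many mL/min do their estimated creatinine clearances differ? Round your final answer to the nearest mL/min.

60 mL/min

Patient 1: CrCl = (140 − 52) × 61.5 / (72 × 4.1) × 0.85 = 5412.0 / 295.20 × 0.85 ≈ 15.6 mL/min
Patient 2: CrCl = (140 − 86) × 124.4 / (72 × 1.23) = 6717.6 / 88.56 ≈ 75.9 mL/min
|15.6 − 75.9| = 60.3 mL/min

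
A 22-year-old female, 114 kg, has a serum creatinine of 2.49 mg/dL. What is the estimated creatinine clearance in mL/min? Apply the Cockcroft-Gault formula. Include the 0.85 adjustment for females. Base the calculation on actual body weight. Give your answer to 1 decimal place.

CrCl = (140 − 22) × 114 / (72 × 2.49) × 0.85 = 13452.0 / 179.28 × 0.85 ≈ 63.8 mL/min

63.8 mL/min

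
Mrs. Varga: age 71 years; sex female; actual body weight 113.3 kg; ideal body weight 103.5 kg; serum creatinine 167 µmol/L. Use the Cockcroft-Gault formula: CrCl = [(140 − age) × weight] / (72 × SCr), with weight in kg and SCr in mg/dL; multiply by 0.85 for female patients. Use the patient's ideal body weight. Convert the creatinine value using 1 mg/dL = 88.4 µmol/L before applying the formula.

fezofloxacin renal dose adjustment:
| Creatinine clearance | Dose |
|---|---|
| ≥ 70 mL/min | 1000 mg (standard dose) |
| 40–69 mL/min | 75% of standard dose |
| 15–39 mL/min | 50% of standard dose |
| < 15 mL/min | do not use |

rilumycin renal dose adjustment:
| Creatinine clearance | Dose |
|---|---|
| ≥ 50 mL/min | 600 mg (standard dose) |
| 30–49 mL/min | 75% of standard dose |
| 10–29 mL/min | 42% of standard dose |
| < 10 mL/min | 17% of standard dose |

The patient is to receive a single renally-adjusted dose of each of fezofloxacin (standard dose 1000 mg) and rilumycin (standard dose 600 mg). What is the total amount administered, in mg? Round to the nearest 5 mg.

1200 mg

SCr = 167 / 88.4 = 1.889 mg/dL
CrCl = (140 − 71) × 103.5 / (72 × 1.889) × 0.85 = 7141.5 / 136.01 × 0.85 ≈ 44.6 mL/min
CrCl ≈ 45 mL/min.
fezofloxacin: 40–69 mL/min → 75% of 1000 mg = 750 mg.
rilumycin: 30–49 mL/min → 75% of 600 mg = 450 mg.
Total = 750 + 450 = 1200 mg.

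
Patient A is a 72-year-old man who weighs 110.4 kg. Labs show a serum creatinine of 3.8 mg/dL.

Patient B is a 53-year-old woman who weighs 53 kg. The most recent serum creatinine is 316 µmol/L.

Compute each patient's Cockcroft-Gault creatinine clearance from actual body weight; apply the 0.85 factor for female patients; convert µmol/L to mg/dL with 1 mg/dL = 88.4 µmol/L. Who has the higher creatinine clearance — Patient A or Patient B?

Patient A

Patient A: CrCl = (140 − 72) × 110.4 / (72 × 3.8) = 7507.2 / 273.60 ≈ 27.4 mL/min
Patient B: SCr = 316 / 88.4 = 3.575 mg/dL
Patient B: CrCl = (140 − 53) × 53 / (72 × 3.575) × 0.85 = 4611.0 / 257.40 × 0.85 ≈ 15.2 mL/min
27.4 vs 15.2 mL/min → Patient A is higher.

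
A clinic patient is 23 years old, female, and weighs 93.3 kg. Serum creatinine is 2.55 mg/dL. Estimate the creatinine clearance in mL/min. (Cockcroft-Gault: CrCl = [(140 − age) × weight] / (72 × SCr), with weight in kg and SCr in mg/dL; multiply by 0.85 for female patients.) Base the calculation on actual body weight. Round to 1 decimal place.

CrCl = (140 − 23) × 93.3 / (72 × 2.55) × 0.85 = 10916.1 / 183.60 × 0.85 ≈ 50.5 mL/min

50.5 mL/min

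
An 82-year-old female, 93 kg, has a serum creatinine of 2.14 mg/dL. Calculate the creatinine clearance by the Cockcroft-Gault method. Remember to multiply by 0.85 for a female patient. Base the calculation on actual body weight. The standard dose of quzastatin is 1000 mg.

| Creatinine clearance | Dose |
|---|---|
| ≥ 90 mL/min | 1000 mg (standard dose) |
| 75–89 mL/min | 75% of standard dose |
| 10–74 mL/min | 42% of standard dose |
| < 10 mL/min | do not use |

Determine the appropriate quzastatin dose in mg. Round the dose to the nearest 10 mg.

420 mg

CrCl = (140 − 82) × 93 / (72 × 2.14) × 0.85 = 5394.0 / 154.08 × 0.85 ≈ 29.8 mL/min
CrCl ≈ 30 mL/min → bracket 10–74 mL/min.
42% of 1000 mg = 420 mg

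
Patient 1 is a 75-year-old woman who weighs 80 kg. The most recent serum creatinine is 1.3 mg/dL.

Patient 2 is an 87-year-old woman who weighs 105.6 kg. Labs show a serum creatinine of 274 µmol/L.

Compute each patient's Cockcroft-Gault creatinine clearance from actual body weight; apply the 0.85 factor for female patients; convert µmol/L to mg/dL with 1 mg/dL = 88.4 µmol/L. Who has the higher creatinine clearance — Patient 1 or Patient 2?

Patient 1: CrCl = (140 − 75) × 80 / (72 × 1.3) × 0.85 = 5200.0 / 93.60 × 0.85 ≈ 47.2 mL/min
Patient 2: SCr = 274 / 88.4 = 3.1 mg/dL
Patient 2: CrCl = (140 − 87) × 105.6 / (72 × 3.1) × 0.85 = 5596.8 / 223.20 × 0.85 ≈ 21.3 mL/min
47.2 vs 21.3 mL/min → Patient 1 is higher.

Patient 1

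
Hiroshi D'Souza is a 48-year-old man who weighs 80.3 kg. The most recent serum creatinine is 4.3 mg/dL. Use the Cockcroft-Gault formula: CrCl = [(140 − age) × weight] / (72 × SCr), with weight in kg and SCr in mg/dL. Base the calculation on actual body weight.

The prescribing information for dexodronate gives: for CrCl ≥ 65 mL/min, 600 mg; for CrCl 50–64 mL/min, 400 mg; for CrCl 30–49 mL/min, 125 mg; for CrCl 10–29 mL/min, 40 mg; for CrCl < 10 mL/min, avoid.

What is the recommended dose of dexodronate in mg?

40 mg

CrCl = (140 − 48) × 80.3 / (72 × 4.3) = 7387.6 / 309.60 ≈ 23.9 mL/min
CrCl ≈ 24 mL/min → bracket 10–29 mL/min.
Dose for this bracket: 40 mg.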